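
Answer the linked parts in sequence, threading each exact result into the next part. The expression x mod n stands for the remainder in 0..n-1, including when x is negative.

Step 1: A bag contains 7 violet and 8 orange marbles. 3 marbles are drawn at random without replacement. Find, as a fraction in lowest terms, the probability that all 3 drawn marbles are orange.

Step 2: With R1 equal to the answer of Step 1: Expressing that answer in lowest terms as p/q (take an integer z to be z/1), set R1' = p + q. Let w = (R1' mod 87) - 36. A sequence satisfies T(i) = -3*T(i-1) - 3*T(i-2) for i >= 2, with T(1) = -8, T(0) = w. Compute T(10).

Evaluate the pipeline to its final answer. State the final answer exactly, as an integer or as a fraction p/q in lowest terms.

16038

Step 1: total draws C(15,3) = 455; favorable C(8,3) = 56; P = 8/65; answer 8/65
Step 2: R1 = 8/65; threaded value p + q = 73; w = 37; T(2) = -3*(-8) - 3*(37) = -87; iterating: T(2)=-87, T(3)=285, T(4)=-594, T(5)=927, T(6)=-999, T(7)=216, T(8)=2349, T(9)=-7695, T(10)=16038; answer 16038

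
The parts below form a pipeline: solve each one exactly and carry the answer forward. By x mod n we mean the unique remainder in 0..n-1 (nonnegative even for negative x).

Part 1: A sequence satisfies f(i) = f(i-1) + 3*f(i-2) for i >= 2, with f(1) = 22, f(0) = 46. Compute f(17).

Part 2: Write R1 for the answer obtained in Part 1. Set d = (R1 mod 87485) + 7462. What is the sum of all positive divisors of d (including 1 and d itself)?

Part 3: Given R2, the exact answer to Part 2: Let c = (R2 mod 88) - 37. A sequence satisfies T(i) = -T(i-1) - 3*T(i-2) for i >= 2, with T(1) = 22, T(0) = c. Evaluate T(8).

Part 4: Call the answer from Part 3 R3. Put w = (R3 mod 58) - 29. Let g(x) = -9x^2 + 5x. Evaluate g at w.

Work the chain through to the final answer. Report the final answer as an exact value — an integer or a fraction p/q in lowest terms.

Part 1: f(2) = 1*(22) + 3*(46) = 160; iterating: f(2)=160, f(3)=226, f(4)=706, f(5)=1384, f(6)=3502, f(7)=7654, f(8)=18160, f(9)=41122, f(10)=95602, f(11)=218968, f(12)=505774, f(13)=1162678, f(14)=2680000, f(15)=6168034, f(16)=14208034, f(17)=32712136; answer 32712136
Part 2: R1 = 32712136; d = 87693; 87693 = 3 * 29231; sigma = (1 + 3) * (1 + 29231) = 4 * 29232 = 116928; answer 116928
Part 3: R2 = 116928; c = 27; T(2) = -1*(22) - 3*(27) = -103; iterating: T(2)=-103, T(3)=37, T(4)=272, T(5)=-383, T(6)=-433, T(7)=1582, T(8)=-283; answer -283
Part 4: R3 = -283; w = -22; -9*(-22)^2 + 5*(-22)^1 = (-4356) + (-110) = -4466; answer -4466

-4466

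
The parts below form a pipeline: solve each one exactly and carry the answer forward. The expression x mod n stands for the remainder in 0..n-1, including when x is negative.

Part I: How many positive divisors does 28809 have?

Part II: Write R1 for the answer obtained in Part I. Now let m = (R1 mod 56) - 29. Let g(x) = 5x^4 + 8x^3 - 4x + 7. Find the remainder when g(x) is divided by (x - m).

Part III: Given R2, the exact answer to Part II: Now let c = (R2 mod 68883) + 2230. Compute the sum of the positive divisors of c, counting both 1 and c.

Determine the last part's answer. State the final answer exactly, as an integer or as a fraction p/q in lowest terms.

Part I: 28809 = 3^3 * 11 * 97; number of divisors = (3+1) * (1+1) * (1+1) = 16; answer 16
Part II: R1 = 16; m = -13; remainder = value at the root: 5*(-13)^4 + 8*(-13)^3 - 4*(-13)^1 + 7 = (142805) + (-17576) + (52) + (7) = 125288; answer 125288
Part III: R2 = 125288; c = 58635; 58635 = 3^2 * 5 * 1303; sigma = (1 + 3 + 9) * (1 + 5) * (1 + 1303) = 13 * 6 * 1304 = 101712; answer 101712

101712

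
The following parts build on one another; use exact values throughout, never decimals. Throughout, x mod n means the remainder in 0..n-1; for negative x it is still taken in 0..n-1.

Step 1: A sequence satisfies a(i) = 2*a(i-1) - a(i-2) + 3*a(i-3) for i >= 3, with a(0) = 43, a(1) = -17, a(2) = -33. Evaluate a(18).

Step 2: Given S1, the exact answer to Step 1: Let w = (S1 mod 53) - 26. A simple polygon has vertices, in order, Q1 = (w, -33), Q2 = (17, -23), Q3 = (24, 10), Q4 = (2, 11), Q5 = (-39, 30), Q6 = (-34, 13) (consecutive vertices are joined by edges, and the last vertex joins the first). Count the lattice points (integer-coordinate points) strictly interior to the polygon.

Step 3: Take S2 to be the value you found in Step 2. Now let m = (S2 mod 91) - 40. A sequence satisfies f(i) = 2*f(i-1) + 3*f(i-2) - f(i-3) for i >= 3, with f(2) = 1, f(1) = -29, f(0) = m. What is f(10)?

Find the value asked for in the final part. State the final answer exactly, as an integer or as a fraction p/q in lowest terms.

Step 1: a(3) = 2*(-33) - 1*(-17) + 3*(43) = 80; iterating: a(3)=80, a(4)=142, a(5)=105, a(6)=308, a(7)=937, a(8)=1881, a(9)=3749, a(10)=8428, a(11)=18750, a(12)=40319, a(13)=87172, a(14)=190275, a(15)=414335, a(16)=899911, a(17)=1956312, a(18)=4255718; answer 4255718
Step 2: S1 = 4255718; w = 4; cross terms: (4*-23 - 17*-33)=469, (17*10 - 24*-23)=722, (24*11 - 2*10)=244, (2*30 - -39*11)=489, (-39*13 - -34*30)=513, (-34*-33 - 4*13)=1070; twice the area = |3507| = 3507; area = 3507/2; boundary points = 1 + 1 + 1 + 1 + 1 + 2 = 7; strictly interior points = area - boundary/2 + 1 = 1751; answer 1751
Step 3: S2 = 1751; m = -18; f(3) = 2*(1) + 3*(-29) - 1*(-18) = -67; iterating: f(3)=-67, f(4)=-102, f(5)=-406, f(6)=-1051, f(7)=-3218, f(8)=-9183, f(9)=-26969, f(10)=-78269; answer -78269

-78269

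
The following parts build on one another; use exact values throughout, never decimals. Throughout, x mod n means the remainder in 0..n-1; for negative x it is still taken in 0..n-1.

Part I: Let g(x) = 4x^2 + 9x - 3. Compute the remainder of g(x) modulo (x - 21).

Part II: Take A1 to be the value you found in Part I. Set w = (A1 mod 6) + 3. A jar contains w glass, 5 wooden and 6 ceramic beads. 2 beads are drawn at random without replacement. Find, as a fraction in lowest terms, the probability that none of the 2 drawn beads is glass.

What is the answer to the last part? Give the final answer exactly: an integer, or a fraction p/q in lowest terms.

55/91

Part I: remainder = value at the root: 4*(21)^2 + 9*(21)^1 - 3 = (1764) + (189) + (-3) = 1950; answer 1950
Part II: A1 = 1950; w = 3; total draws C(14,2) = 91; favorable C(11,2) = 55; P = 55/91; answer 55/91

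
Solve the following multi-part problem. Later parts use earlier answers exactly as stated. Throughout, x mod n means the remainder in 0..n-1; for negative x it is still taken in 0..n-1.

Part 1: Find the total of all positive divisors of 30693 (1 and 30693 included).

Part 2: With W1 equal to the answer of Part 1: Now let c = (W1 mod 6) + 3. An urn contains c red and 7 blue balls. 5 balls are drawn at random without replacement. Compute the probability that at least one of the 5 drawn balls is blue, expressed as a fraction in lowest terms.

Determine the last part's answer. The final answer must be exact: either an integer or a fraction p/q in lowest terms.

283/286

Part 1: 30693 = 3 * 13 * 787; sigma = (1 + 3) * (1 + 13) * (1 + 787) = 4 * 14 * 788 = 44128; answer 44128
Part 2: W1 = 44128; c = 7; total draws C(14,5) = 2002; complement C(7,5) = 21; favorable 2002 - 21 = 1981; P = 283/286; answer 283/286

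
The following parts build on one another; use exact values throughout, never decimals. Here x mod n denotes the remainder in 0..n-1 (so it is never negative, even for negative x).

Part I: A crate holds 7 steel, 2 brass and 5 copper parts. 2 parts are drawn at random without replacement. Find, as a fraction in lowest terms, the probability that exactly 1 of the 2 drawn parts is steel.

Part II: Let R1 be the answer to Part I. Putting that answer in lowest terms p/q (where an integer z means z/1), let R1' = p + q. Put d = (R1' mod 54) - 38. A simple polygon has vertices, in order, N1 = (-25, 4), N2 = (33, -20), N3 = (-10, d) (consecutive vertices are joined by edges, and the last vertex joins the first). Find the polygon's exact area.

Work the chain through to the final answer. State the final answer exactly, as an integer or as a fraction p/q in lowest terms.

Part I: total draws C(14,2) = 91; favorable C(7,1)*C(7,1) = 49; P = 7/13; answer 7/13
Part II: R1 = 7/13; threaded value p + q = 20; d = -18; cross terms: (-25*-20 - 33*4)=368, (33*-18 - -10*-20)=-794, (-10*4 - -25*-18)=-490; twice the area = |-916| = 916; area = 458; answer 458

458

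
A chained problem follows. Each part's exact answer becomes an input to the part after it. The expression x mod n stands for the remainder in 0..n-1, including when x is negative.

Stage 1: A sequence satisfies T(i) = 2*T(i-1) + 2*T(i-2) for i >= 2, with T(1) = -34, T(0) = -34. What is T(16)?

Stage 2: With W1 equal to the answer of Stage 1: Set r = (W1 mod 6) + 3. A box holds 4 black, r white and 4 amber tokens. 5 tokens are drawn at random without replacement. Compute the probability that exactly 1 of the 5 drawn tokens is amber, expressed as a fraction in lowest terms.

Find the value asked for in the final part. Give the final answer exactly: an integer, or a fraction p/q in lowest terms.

Stage 1: T(2) = 2*(-34) + 2*(-34) = -136; iterating: T(2)=-136, T(3)=-340, T(4)=-952, T(5)=-2584, T(6)=-7072, T(7)=-19312, T(8)=-52768, T(9)=-144160, T(10)=-393856, T(11)=-1076032, T(12)=-2939776, T(13)=-8031616, T(14)=-21942784, T(15)=-59948800, T(16)=-163783168; answer -163783168
Stage 2: W1 = -163783168; r = 5; total draws C(13,5) = 1287; favorable C(4,1)*C(9,4) = 504; P = 56/143; answer 56/143

56/143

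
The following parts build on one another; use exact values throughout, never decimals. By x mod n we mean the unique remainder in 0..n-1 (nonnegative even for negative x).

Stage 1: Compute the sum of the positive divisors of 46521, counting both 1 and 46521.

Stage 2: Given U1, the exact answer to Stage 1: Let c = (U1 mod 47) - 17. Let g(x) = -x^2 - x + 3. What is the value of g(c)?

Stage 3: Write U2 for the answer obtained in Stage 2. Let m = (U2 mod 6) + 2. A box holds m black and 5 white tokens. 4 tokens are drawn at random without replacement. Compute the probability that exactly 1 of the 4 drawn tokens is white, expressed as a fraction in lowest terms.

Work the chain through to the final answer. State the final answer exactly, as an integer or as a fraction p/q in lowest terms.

5/21

Stage 1: 46521 = 3^3 * 1723; sigma = (1 + 3 + 9 + 27) * (1 + 1723) = 40 * 1724 = 68960; answer 68960
Stage 2: U1 = 68960; c = -6; -1*(-6)^2 - 1*(-6)^1 + 3 = (-36) + (6) + (3) = -27; answer -27
Stage 3: U2 = -27; m = 5; total draws C(10,4) = 210; favorable C(5,1)*C(5,3) = 50; P = 5/21; answer 5/21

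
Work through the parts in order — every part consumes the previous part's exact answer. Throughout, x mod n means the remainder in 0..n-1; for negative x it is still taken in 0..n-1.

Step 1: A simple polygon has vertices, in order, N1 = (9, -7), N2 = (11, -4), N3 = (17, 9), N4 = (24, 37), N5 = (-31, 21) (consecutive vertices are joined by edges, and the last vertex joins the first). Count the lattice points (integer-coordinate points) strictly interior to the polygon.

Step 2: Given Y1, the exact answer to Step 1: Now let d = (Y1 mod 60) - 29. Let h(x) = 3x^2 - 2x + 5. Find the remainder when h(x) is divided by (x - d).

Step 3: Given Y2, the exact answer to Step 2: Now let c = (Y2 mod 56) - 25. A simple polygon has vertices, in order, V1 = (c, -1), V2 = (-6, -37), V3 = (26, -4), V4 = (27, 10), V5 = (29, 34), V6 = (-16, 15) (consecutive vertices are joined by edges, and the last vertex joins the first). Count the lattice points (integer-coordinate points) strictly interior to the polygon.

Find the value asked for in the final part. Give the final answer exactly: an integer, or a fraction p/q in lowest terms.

Step 1: cross terms: (9*-4 - 11*-7)=41, (11*9 - 17*-4)=167, (17*37 - 24*9)=413, (24*21 - -31*37)=1651, (-31*-7 - 9*21)=28; twice the area = |2300| = 2300; area = 1150; boundary points = 1 + 1 + 7 + 1 + 4 = 14; strictly interior points = area - boundary/2 + 1 = 1144; answer 1144
Step 2: Y1 = 1144; d = -25; remainder = value at the root: 3*(-25)^2 - 2*(-25)^1 + 5 = (1875) + (50) + (5) = 1930; answer 1930
Step 3: Y2 = 1930; c = 1; cross terms: (1*-37 - -6*-1)=-43, (-6*-4 - 26*-37)=986, (26*10 - 27*-4)=368, (27*34 - 29*10)=628, (29*15 - -16*34)=979, (-16*-1 - 1*15)=1; twice the area = |2919| = 2919; area = 2919/2; boundary points = 1 + 1 + 1 + 2 + 1 + 1 = 7; strictly interior points = area - boundary/2 + 1 = 1457; answer 1457

1457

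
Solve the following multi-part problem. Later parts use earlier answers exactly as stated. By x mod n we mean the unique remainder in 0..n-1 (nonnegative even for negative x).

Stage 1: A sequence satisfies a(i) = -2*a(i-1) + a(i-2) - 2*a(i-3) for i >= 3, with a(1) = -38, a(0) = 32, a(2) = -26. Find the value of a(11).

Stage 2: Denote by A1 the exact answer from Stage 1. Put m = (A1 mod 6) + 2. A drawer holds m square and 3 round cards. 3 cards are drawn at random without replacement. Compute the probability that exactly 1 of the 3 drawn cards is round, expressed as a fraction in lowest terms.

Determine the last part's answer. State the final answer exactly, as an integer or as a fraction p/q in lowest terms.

15/28

Stage 1: a(3) = -2*(-26) + 1*(-38) - 2*(32) = -50; iterating: a(3)=-50, a(4)=150, a(5)=-298, a(6)=846, a(7)=-2290, a(8)=6022, a(9)=-16026, a(10)=42654, a(11)=-113378; answer -113378
Stage 2: A1 = -113378; m = 6; total draws C(9,3) = 84; favorable C(3,1)*C(6,2) = 45; P = 15/28; answer 15/28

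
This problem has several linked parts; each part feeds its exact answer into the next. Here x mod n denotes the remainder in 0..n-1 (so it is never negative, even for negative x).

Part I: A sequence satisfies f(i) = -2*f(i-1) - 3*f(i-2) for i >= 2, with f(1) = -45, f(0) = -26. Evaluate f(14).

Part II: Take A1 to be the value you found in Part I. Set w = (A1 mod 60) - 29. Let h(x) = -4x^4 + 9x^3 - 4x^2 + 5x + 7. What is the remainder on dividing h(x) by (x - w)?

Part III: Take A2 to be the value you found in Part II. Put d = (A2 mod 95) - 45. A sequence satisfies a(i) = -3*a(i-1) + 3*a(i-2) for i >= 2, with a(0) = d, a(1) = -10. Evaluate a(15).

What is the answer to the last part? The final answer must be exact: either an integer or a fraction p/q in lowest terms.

-4368401280

Part I: f(2) = -2*(-45) - 3*(-26) = 168; iterating: f(2)=168, f(3)=-201, f(4)=-102, f(5)=807, f(6)=-1308, f(7)=195, f(8)=3534, f(9)=-7653, f(10)=4704, f(11)=13551, f(12)=-41214, f(13)=41775, f(14)=40092; answer 40092
Part II: A1 = 40092; w = -17; remainder = value at the root: -4*(-17)^4 + 9*(-17)^3 - 4*(-17)^2 + 5*(-17)^1 + 7 = (-334084) + (-44217) + (-1156) + (-85) + (7) = -379535; answer -379535
Part III: A2 = -379535; d = 40; a(2) = -3*(-10) + 3*(40) = 150; iterating: a(2)=150, a(3)=-480, a(4)=1890, a(5)=-7110, a(6)=27000, a(7)=-102330, a(8)=387990, a(9)=-1470960, a(10)=5576850, a(11)=-21143430, a(12)=80160840, a(13)=-303912810, a(14)=1152220950, a(15)=-4368401280; answer -4368401280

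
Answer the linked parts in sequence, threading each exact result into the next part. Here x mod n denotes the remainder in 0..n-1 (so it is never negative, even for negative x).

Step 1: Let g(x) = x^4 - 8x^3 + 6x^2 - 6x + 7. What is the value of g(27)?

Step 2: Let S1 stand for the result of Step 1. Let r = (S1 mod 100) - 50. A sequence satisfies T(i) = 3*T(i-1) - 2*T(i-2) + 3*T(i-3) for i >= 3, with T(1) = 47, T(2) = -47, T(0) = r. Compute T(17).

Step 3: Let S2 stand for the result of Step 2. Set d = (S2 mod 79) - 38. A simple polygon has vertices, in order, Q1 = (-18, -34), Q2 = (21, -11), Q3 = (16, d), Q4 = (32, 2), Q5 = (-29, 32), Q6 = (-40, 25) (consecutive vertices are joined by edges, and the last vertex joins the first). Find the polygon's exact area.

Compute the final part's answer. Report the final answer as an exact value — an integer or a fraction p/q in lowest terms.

4765/2

Step 1: 1*(27)^4 - 8*(27)^3 + 6*(27)^2 - 6*(27)^1 + 7 = (531441) + (-157464) + (4374) + (-162) + (7) = 378196; answer 378196
Step 2: S1 = 378196; r = 46; T(3) = 3*(-47) - 2*(47) + 3*(46) = -97; iterating: T(3)=-97, T(4)=-56, T(5)=-115, T(6)=-524, T(7)=-1510, T(8)=-3827, T(9)=-10033, T(10)=-26975, T(11)=-72340, T(12)=-193169, T(13)=-515752, T(14)=-1377938, T(15)=-3681817, T(16)=-9836831, T(17)=-26280673; answer -26280673
Step 3: S2 = -26280673; d = -18; cross terms: (-18*-11 - 21*-34)=912, (21*-18 - 16*-11)=-202, (16*2 - 32*-18)=608, (32*32 - -29*2)=1082, (-29*25 - -40*32)=555, (-40*-34 - -18*25)=1810; twice the area = |4765| = 4765; area = 4765/2; answer 4765/2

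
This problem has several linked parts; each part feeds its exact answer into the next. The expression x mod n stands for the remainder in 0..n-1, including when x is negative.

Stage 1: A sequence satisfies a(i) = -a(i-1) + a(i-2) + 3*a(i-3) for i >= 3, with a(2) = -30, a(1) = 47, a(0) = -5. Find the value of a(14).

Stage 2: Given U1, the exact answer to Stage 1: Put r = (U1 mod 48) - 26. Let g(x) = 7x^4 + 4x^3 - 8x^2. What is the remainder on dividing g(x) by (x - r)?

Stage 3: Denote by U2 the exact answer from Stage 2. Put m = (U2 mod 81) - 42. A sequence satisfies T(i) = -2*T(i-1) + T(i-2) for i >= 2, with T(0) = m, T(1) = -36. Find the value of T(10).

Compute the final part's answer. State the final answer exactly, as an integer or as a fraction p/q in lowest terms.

91518

Stage 1: a(3) = -1*(-30) + 1*(47) + 3*(-5) = 62; iterating: a(3)=62, a(4)=49, a(5)=-77, a(6)=312, a(7)=-242, a(8)=323, a(9)=371, a(10)=-774, a(11)=2114, a(12)=-1775, a(13)=1567, a(14)=3000; answer 3000
Stage 2: U1 = 3000; r = -2; remainder = value at the root: 7*(-2)^4 + 4*(-2)^3 - 8*(-2)^2 = (112) + (-32) + (-32) = 48; answer 48
Stage 3: U2 = 48; m = 6; T(2) = -2*(-36) + 1*(6) = 78; iterating: T(2)=78, T(3)=-192, T(4)=462, T(5)=-1116, T(6)=2694, T(7)=-6504, T(8)=15702, T(9)=-37908, T(10)=91518; answer 91518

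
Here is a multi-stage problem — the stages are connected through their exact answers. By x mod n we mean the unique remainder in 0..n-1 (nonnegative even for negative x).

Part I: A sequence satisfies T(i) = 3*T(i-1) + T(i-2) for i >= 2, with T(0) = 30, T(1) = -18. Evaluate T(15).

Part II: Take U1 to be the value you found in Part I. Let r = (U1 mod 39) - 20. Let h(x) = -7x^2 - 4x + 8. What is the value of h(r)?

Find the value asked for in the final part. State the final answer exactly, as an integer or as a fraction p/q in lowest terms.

Part I: T(2) = 3*(-18) + 1*(30) = -24; iterating: T(2)=-24, T(3)=-90, T(4)=-294, T(5)=-972, T(6)=-3210, T(7)=-10602, T(8)=-35016, T(9)=-115650, T(10)=-381966, T(11)=-1261548, T(12)=-4166610, T(13)=-13761378, T(14)=-45450744, T(15)=-150113610; answer -150113610
Part II: U1 = -150113610; r = -17; -7*(-17)^2 - 4*(-17)^1 + 8 = (-2023) + (68) + (8) = -1947; answer -1947

-1947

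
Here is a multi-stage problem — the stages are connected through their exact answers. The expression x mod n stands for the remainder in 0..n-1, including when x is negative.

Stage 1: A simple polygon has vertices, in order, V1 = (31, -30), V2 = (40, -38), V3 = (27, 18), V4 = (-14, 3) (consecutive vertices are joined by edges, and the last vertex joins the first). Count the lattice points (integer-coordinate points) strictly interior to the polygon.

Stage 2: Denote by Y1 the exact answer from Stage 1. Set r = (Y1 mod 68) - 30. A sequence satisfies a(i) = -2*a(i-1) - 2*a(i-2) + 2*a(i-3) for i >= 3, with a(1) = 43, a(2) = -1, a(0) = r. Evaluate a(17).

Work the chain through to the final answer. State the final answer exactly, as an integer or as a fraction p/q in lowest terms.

342496

Stage 1: cross terms: (31*-38 - 40*-30)=22, (40*18 - 27*-38)=1746, (27*3 - -14*18)=333, (-14*-30 - 31*3)=327; twice the area = |2428| = 2428; area = 1214; boundary points = 1 + 1 + 1 + 3 = 6; strictly interior points = area - boundary/2 + 1 = 1212; answer 1212
Stage 2: Y1 = 1212; r = 26; a(3) = -2*(-1) - 2*(43) + 2*(26) = -32; iterating: a(3)=-32, a(4)=152, a(5)=-242, a(6)=116, a(7)=556, a(8)=-1828, a(9)=2776, a(10)=-784, a(11)=-7640, a(12)=22400, a(13)=-31088, a(14)=2096, a(15)=102784, a(16)=-271936, a(17)=342496; answer 342496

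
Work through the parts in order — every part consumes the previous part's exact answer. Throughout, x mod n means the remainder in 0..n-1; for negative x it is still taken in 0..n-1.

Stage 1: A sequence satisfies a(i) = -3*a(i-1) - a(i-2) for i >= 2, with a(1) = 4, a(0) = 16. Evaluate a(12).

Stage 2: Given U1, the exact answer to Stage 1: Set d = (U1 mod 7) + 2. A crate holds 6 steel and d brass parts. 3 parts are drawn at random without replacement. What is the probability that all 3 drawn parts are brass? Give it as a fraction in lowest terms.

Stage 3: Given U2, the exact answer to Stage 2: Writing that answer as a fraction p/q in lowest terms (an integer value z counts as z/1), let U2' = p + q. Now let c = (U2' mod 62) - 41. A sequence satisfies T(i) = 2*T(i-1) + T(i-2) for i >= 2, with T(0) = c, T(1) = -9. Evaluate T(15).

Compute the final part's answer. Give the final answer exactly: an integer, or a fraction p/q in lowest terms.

-4178685

Stage 1: a(2) = -3*(4) - 1*(16) = -28; iterating: a(2)=-28, a(3)=80, a(4)=-212, a(5)=556, a(6)=-1456, a(7)=3812, a(8)=-9980, a(9)=26128, a(10)=-68404, a(11)=179084, a(12)=-468848; answer -468848
Stage 2: U1 = -468848; d = 7; total draws C(13,3) = 286; favorable C(7,3) = 35; P = 35/286; answer 35/286
Stage 3: U2 = 35/286; threaded value p + q = 321; c = -30; T(2) = 2*(-9) + 1*(-30) = -48; iterating: T(2)=-48, T(3)=-105, T(4)=-258, T(5)=-621, T(6)=-1500, T(7)=-3621, T(8)=-8742, T(9)=-21105, T(10)=-50952, T(11)=-123009, T(12)=-296970, T(13)=-716949, T(14)=-1730868, T(15)=-4178685; answer -4178685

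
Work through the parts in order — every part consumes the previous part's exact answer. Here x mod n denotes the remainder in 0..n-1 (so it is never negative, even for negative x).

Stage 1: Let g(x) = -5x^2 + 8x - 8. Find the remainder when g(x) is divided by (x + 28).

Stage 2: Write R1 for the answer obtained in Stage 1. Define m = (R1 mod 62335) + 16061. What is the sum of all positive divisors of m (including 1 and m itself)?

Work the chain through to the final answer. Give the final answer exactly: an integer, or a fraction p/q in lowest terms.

Stage 1: remainder = value at the root: -5*(-28)^2 + 8*(-28)^1 - 8 = (-3920) + (-224) + (-8) = -4152; answer -4152
Stage 2: R1 = -4152; m = 74244; 74244 = 2^2 * 3 * 23 * 269; sigma = (1 + 2 + 4) * (1 + 3) * (1 + 23) * (1 + 269) = 7 * 4 * 24 * 270 = 181440; answer 181440

181440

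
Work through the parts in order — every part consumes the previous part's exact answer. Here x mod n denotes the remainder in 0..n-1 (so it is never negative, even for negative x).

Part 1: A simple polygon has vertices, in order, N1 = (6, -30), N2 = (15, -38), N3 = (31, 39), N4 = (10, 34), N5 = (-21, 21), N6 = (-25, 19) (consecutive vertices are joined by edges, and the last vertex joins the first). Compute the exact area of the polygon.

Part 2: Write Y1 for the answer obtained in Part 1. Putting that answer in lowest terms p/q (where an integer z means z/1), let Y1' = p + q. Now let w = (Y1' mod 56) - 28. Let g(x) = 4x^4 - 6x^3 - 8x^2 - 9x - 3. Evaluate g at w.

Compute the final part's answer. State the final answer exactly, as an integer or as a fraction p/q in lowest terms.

Part 1: cross terms: (6*-38 - 15*-30)=222, (15*39 - 31*-38)=1763, (31*34 - 10*39)=664, (10*21 - -21*34)=924, (-21*19 - -25*21)=126, (-25*-30 - 6*19)=636; twice the area = |4335| = 4335; area = 4335/2; answer 4335/2
Part 2: Y1 = 4335/2; threaded value p + q = 4337; w = -3; 4*(-3)^4 - 6*(-3)^3 - 8*(-3)^2 - 9*(-3)^1 - 3 = (324) + (162) + (-72) + (27) + (-3) = 438; answer 438

438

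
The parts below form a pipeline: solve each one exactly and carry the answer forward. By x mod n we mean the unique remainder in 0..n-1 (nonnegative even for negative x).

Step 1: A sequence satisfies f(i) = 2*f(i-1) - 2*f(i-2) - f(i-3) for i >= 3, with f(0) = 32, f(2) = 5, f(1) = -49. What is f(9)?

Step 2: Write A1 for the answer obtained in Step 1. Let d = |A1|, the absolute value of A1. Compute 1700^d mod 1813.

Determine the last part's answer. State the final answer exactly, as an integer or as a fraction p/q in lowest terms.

1450

Step 1: f(3) = 2*(5) - 2*(-49) - 1*(32) = 76; iterating: f(3)=76, f(4)=191, f(5)=225, f(6)=-8, f(7)=-657, f(8)=-1523, f(9)=-1724; answer -1724
Step 2: A1 = -1724; d = 1724; squarings mod 1813: 1700^1=1700, 1700^2=78, 1700^4=645, 1700^8=848, 1700^16=1156, 1700^32=155, 1700^64=456, 1700^128=1254, 1700^256=645, 1700^512=848, 1700^1024=1156; 1700^1724 = 1700^4 * 1700^8 * 1700^16 * 1700^32 * 1700^128 * 1700^512 * 1700^1024 = 1450 (mod 1813); answer 1450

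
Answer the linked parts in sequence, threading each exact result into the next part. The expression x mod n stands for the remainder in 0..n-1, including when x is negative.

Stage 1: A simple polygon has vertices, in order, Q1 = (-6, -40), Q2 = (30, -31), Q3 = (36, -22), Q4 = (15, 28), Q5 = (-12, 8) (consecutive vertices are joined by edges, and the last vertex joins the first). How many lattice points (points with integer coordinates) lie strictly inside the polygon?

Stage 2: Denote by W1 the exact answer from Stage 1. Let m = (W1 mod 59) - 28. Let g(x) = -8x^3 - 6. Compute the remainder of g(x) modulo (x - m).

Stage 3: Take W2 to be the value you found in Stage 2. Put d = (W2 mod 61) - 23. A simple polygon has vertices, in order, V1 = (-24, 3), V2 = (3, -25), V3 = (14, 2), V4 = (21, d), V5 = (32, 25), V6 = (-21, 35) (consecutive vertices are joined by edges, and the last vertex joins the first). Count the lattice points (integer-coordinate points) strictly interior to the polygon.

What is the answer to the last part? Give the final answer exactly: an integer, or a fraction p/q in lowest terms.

2086

Stage 1: cross terms: (-6*-31 - 30*-40)=1386, (30*-22 - 36*-31)=456, (36*28 - 15*-22)=1338, (15*8 - -12*28)=456, (-12*-40 - -6*8)=528; twice the area = |4164| = 4164; area = 2082; boundary points = 9 + 3 + 1 + 1 + 6 = 20; strictly interior points = area - boundary/2 + 1 = 2073; answer 2073
Stage 2: W1 = 2073; m = -20; remainder = value at the root: -8*(-20)^3 - 6 = (64000) + (-6) = 63994; answer 63994
Stage 3: W2 = 63994; d = -18; cross terms: (-24*-25 - 3*3)=591, (3*2 - 14*-25)=356, (14*-18 - 21*2)=-294, (21*25 - 32*-18)=1101, (32*35 - -21*25)=1645, (-21*3 - -24*35)=777; twice the area = |4176| = 4176; area = 2088; boundary points = 1 + 1 + 1 + 1 + 1 + 1 = 6; strictly interior points = area - boundary/2 + 1 = 2086; answer 2086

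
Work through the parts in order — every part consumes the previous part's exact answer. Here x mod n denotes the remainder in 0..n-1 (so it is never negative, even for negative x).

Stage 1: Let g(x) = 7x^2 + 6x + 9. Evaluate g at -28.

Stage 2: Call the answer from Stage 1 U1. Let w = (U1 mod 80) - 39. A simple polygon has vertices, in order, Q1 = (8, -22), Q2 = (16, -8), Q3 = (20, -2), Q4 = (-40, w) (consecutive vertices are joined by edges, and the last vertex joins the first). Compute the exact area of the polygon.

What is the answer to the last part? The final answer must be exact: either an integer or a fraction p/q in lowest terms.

668

Stage 1: 7*(-28)^2 + 6*(-28)^1 + 9 = (5488) + (-168) + (9) = 5329; answer 5329
Stage 2: U1 = 5329; w = 10; cross terms: (8*-8 - 16*-22)=288, (16*-2 - 20*-8)=128, (20*10 - -40*-2)=120, (-40*-22 - 8*10)=800; twice the area = |1336| = 1336; area = 668; answer 668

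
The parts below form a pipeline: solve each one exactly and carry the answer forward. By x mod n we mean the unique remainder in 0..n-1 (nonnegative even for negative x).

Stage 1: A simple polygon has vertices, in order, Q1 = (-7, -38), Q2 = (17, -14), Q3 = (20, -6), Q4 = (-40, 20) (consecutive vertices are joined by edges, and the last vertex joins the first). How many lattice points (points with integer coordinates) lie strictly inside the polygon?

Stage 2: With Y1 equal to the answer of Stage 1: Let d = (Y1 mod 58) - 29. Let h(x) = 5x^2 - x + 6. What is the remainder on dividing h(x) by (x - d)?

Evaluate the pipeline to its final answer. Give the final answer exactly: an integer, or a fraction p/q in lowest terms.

Stage 1: cross terms: (-7*-14 - 17*-38)=744, (17*-6 - 20*-14)=178, (20*20 - -40*-6)=160, (-40*-38 - -7*20)=1660; twice the area = |2742| = 2742; area = 1371; boundary points = 24 + 1 + 2 + 1 = 28; strictly interior points = area - boundary/2 + 1 = 1358; answer 1358
Stage 2: Y1 = 1358; d = -5; remainder = value at the root: 5*(-5)^2 - 1*(-5)^1 + 6 = (125) + (5) + (6) = 136; answer 136

136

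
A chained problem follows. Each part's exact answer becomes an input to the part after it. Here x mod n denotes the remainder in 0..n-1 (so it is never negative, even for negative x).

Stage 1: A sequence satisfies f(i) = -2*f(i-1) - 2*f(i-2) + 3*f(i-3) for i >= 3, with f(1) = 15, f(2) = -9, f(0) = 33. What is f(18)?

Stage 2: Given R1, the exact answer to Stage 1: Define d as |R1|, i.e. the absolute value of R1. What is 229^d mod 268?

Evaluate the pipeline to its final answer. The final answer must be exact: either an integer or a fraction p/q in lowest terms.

253

Stage 1: f(3) = -2*(-9) - 2*(15) + 3*(33) = 87; iterating: f(3)=87, f(4)=-111, f(5)=21, f(6)=441, f(7)=-1257, f(8)=1695, f(9)=447, f(10)=-8055, f(11)=20301, f(12)=-23151, f(13)=-18465, f(14)=144135, f(15)=-320793, f(16)=297921, f(17)=478149, f(18)=-2514519; answer -2514519
Stage 2: R1 = -2514519; d = 2514519; squarings mod 268: 229^1=229, 229^2=181, 229^4=65, 229^8=205, 229^16=217, 229^32=189, 229^64=77, 229^128=33, 229^256=17, 229^512=21, 229^1024=173, 229^2048=181, 229^4096=65, 229^8192=205, 229^16384=217, 229^32768=189, 229^65536=77, 229^131072=33, 229^262144=17, 229^524288=21, 229^1048576=173, 229^2097152=181; 229^2514519 = 229^1 * 229^2 * 229^4 * 229^16 * 229^64 * 229^512 * 229^1024 * 229^2048 * 229^4096 * 229^16384 * 229^131072 * 229^262144 * 229^2097152 = 253 (mod 268); answer 253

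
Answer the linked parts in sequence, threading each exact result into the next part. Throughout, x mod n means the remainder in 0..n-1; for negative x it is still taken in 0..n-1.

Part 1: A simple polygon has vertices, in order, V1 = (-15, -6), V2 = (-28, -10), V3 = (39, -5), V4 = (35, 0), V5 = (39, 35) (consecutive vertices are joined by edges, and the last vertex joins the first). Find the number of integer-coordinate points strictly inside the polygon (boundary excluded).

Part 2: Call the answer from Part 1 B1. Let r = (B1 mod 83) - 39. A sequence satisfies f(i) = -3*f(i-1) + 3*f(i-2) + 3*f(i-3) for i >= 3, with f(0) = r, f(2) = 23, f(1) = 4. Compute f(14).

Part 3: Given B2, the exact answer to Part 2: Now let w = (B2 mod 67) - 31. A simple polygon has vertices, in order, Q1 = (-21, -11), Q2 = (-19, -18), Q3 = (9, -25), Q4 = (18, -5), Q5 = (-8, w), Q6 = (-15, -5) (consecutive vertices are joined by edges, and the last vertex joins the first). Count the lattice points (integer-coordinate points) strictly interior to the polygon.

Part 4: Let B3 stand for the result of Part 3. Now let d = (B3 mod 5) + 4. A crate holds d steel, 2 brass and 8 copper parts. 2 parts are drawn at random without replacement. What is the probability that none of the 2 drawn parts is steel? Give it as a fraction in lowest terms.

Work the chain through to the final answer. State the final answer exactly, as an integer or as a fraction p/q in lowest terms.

Part 1: cross terms: (-15*-10 - -28*-6)=-18, (-28*-5 - 39*-10)=530, (39*0 - 35*-5)=175, (35*35 - 39*0)=1225, (39*-6 - -15*35)=291; twice the area = |2203| = 2203; area = 2203/2; boundary points = 1 + 1 + 1 + 1 + 1 = 5; strictly interior points = area - boundary/2 + 1 = 1100; answer 1100
Part 2: B1 = 1100; r = -18; f(3) = -3*(23) + 3*(4) + 3*(-18) = -111; iterating: f(3)=-111, f(4)=414, f(5)=-1506, f(6)=5427, f(7)=-19557, f(8)=70434, f(9)=-253692, f(10)=913707, f(11)=-3290895, f(12)=11852730, f(13)=-42689754, f(14)=153754767; answer 153754767
Part 3: B2 = 153754767; w = -13; cross terms: (-21*-18 - -19*-11)=169, (-19*-25 - 9*-18)=637, (9*-5 - 18*-25)=405, (18*-13 - -8*-5)=-274, (-8*-5 - -15*-13)=-155, (-15*-11 - -21*-5)=60; twice the area = |842| = 842; area = 421; boundary points = 1 + 7 + 1 + 2 + 1 + 6 = 18; strictly interior points = area - boundary/2 + 1 = 413; answer 413
Part 4: B3 = 413; d = 7; total draws C(17,2) = 136; favorable C(10,2) = 45; P = 45/136; answer 45/136

45/136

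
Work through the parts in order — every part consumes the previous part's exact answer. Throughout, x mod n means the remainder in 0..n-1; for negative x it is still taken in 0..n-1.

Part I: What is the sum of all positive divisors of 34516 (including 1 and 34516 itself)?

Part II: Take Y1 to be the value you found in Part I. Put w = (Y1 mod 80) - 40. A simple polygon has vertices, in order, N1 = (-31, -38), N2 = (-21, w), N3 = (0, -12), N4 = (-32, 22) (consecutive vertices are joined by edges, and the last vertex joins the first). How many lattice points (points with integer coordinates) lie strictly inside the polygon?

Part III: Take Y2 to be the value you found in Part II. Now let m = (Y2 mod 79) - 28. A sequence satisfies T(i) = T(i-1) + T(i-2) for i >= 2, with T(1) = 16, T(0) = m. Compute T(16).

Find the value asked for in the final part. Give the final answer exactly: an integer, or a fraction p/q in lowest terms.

Part I: 34516 = 2^2 * 8629; sigma = (1 + 2 + 4) * (1 + 8629) = 7 * 8630 = 60410; answer 60410
Part II: Y1 = 60410; w = -30; cross terms: (-31*-30 - -21*-38)=132, (-21*-12 - 0*-30)=252, (0*22 - -32*-12)=-384, (-32*-38 - -31*22)=1898; twice the area = |1898| = 1898; area = 949; boundary points = 2 + 3 + 2 + 1 = 8; strictly interior points = area - boundary/2 + 1 = 946; answer 946
Part III: Y2 = 946; m = 49; T(2) = 1*(16) + 1*(49) = 65; iterating: T(2)=65, T(3)=81, T(4)=146, T(5)=227, T(6)=373, T(7)=600, T(8)=973, T(9)=1573, T(10)=2546, T(11)=4119, T(12)=6665, T(13)=10784, T(14)=17449, T(15)=28233, T(16)=45682; answer 45682

45682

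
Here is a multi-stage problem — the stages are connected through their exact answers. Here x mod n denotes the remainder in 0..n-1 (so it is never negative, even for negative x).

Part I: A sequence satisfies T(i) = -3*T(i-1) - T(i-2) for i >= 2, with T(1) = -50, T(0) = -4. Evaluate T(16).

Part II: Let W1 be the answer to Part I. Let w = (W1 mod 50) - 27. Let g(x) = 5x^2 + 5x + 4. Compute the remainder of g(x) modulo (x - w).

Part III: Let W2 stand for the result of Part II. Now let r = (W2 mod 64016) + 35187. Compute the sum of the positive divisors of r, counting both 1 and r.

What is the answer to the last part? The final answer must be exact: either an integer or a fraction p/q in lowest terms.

Part I: T(2) = -3*(-50) - 1*(-4) = 154; iterating: T(2)=154, T(3)=-412, T(4)=1082, T(5)=-2834, T(6)=7420, T(7)=-19426, T(8)=50858, T(9)=-133148, T(10)=348586, T(11)=-912610, T(12)=2389244, T(13)=-6255122, T(14)=16376122, T(15)=-42873244, T(16)=112243610; answer 112243610
Part II: W1 = 112243610; w = -17; remainder = value at the root: 5*(-17)^2 + 5*(-17)^1 + 4 = (1445) + (-85) + (4) = 1364; answer 1364
Part III: W2 = 1364; r = 36551; 36551 is prime, so its only divisors are 1 and 36551; sigma = 1 + 36551 = 36552; answer 36552

36552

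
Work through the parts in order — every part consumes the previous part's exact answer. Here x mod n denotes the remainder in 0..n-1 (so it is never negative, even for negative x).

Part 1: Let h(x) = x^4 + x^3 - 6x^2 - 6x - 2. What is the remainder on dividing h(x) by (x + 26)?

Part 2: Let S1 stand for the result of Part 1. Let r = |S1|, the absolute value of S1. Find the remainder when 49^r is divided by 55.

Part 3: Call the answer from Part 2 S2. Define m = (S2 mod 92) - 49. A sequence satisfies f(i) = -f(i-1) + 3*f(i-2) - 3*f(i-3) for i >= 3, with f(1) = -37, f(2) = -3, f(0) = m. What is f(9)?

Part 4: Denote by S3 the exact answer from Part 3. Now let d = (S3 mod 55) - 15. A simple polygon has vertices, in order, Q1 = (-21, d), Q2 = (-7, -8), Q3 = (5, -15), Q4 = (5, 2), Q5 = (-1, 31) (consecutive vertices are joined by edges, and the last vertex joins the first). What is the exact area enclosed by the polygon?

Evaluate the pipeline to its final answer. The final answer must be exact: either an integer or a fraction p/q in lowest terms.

Part 1: remainder = value at the root: 1*(-26)^4 + 1*(-26)^3 - 6*(-26)^2 - 6*(-26)^1 - 2 = (456976) + (-17576) + (-4056) + (156) + (-2) = 435498; answer 435498
Part 2: S1 = 435498; r = 435498; squarings mod 55: 49^1=49, 49^2=36, 49^4=31, 49^8=26, 49^16=16, 49^32=36, 49^64=31, 49^128=26, 49^256=16, 49^512=36, 49^1024=31, 49^2048=26, 49^4096=16, 49^8192=36, 49^16384=31, 49^32768=26, 49^65536=16, 49^131072=36, 49^262144=31; 49^435498 = 49^2 * 49^8 * 49^32 * 49^256 * 49^1024 * 49^8192 * 49^32768 * 49^131072 * 49^262144 = 26 (mod 55); answer 26
Part 3: S2 = 26; m = -23; f(3) = -1*(-3) + 3*(-37) - 3*(-23) = -39; iterating: f(3)=-39, f(4)=141, f(5)=-249, f(6)=789, f(7)=-1959, f(8)=5073, f(9)=-13317; answer -13317
Part 4: S3 = -13317; d = 33; cross terms: (-21*-8 - -7*33)=399, (-7*-15 - 5*-8)=145, (5*2 - 5*-15)=85, (5*31 - -1*2)=157, (-1*33 - -21*31)=618; twice the area = |1404| = 1404; area = 702; answer 702

702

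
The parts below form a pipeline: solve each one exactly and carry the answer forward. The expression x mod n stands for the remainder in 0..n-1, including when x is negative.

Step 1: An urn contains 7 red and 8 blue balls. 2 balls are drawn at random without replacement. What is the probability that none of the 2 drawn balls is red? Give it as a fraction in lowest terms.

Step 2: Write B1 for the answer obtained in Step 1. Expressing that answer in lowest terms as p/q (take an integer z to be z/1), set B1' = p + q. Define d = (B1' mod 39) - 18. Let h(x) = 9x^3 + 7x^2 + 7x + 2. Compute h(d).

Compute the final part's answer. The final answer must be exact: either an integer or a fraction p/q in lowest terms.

25

Step 1: total draws C(15,2) = 105; favorable C(8,2) = 28; P = 4/15; answer 4/15
Step 2: B1 = 4/15; threaded value p + q = 19; d = 1; 9*(1)^3 + 7*(1)^2 + 7*(1)^1 + 2 = (9) + (7) + (7) + (2) = 25; answer 25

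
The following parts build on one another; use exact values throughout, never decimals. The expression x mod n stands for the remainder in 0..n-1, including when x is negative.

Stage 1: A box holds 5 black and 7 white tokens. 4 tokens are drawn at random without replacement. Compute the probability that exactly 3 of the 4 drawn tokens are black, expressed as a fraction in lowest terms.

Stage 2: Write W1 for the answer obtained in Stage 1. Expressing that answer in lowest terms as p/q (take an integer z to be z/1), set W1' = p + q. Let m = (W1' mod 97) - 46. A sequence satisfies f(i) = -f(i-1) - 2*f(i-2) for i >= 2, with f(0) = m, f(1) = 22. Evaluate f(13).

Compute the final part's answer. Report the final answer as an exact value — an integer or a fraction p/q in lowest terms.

-2722

Stage 1: total draws C(12,4) = 495; favorable C(5,3)*C(7,1) = 70; P = 14/99; answer 14/99
Stage 2: W1 = 14/99; threaded value p + q = 113; m = -30; f(2) = -1*(22) - 2*(-30) = 38; iterating: f(2)=38, f(3)=-82, f(4)=6, f(5)=158, f(6)=-170, f(7)=-146, f(8)=486, f(9)=-194, f(10)=-778, f(11)=1166, f(12)=390, f(13)=-2722; answer -2722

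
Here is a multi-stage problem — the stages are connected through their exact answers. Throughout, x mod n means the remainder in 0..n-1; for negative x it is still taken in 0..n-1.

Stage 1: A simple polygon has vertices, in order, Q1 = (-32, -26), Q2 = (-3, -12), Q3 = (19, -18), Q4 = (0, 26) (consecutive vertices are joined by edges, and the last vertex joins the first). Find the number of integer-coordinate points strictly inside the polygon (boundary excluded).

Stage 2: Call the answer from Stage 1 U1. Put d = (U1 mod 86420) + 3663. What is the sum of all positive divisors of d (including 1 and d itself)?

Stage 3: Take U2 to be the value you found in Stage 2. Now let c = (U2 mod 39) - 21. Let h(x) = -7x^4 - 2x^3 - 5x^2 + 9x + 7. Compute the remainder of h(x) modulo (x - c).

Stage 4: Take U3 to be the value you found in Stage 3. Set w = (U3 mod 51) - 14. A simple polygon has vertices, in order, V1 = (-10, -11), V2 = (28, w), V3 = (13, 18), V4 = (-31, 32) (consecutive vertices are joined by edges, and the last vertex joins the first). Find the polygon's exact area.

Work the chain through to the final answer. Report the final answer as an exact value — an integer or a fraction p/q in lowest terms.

867

Stage 1: cross terms: (-32*-12 - -3*-26)=306, (-3*-18 - 19*-12)=282, (19*26 - 0*-18)=494, (0*-26 - -32*26)=832; twice the area = |1914| = 1914; area = 957; boundary points = 1 + 2 + 1 + 4 = 8; strictly interior points = area - boundary/2 + 1 = 954; answer 954
Stage 2: U1 = 954; d = 4617; 4617 = 3^5 * 19; sigma = (1 + 3 + 9 + 27 + 81 + 243) * (1 + 19) = 364 * 20 = 7280; answer 7280
Stage 3: U2 = 7280; c = 5; remainder = value at the root: -7*(5)^4 - 2*(5)^3 - 5*(5)^2 + 9*(5)^1 + 7 = (-4375) + (-250) + (-125) + (45) + (7) = -4698; answer -4698
Stage 4: U3 = -4698; w = 31; cross terms: (-10*31 - 28*-11)=-2, (28*18 - 13*31)=101, (13*32 - -31*18)=974, (-31*-11 - -10*32)=661; twice the area = |1734| = 1734; area = 867; answer 867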